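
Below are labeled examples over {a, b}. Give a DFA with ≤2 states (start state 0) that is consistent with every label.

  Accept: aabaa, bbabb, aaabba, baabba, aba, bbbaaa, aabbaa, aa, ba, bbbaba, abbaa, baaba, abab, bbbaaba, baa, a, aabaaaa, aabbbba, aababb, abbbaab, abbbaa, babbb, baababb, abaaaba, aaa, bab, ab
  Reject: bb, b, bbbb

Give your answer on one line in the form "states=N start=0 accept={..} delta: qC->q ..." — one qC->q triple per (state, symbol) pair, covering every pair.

states=2 start=0 accept={1} delta: 0a->1 0b->0 1a->1 1b->1

Grow the machine one transition at a time. Run the examples from 0; the earliest place one falls off (shortest prefix, ties alphabetical) gets sent to the lowest-numbered state that keeps every Accept/Reject pair distinguishable — a pair clashes when both reach the same state with identical unread suffix — and to a fresh state only if none does.
a: 0a undefined. 0a->0: no, ab/b meet in 0 with "b" left. Open state 1: 0a->1.
b: 0b undefined. 0b->0: ok.
aa: 1a undefined. 1a->0: no, aabaa/bb meet in 0. 1a->1: ok.
ab: 1b undefined. 1b->0: no, bbabb/bb meet in 0. 1b->1: ok.
All examples now run through 2 states with every (state, symbol) defined. Accept strings end in {1}, Reject strings end in {0}; accept={1}.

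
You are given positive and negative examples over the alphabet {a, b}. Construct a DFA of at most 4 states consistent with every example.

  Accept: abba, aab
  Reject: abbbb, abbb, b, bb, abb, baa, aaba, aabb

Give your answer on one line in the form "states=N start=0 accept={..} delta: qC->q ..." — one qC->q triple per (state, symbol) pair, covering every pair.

State merging on the prefix tree: take the shortest (then alphabetical) example prefix whose next move is undefined and point that move at state 0, else 1, else 2, ...; a target is out if some Accept/Reject pair would then sit in one state with the same input left (inseparable). If every existing state is out, open a new one.
a: 0a undefined. 0a->0: no, aab/b meet in 0 with "b" left. Open state 1: 0a->1.
b: 0b undefined. 0b->0: ok.
aa: 1a undefined. 1a->0: no, aab/b meet in 0. 1a->1: ok.
ab: 1b undefined. 1b->0: no, abba/baa meet in 1. 1b->1: no, abba/abbbb meet in 1. Open state 2: 1b->2.
abb: 2b undefined. 2b->0: no, abba/baa meet in 1. 2b->1: no, abba/abbbb meet in 1. 2b->2: no, abba/aaba meet in 2 with "a" left. Open state 3: 2b->3.
aaba: 2a undefined. 2a->0: ok.
abba: 3a undefined. 3a->0: no, abba/b meet in 0. 3a->1: no, abba/baa meet in 1. 3a->2: ok.
abbb: 3b undefined. 3b->0: ok.
All examples now run through 4 states with every (state, symbol) defined. Accept strings end in {2}, Reject strings end in {0,1,3}; accept={2}.

states=4 start=0 accept={2} delta: 0a->1 0b->0 1a->1 1b->2 2a->0 2b->3 3a->2 3b->0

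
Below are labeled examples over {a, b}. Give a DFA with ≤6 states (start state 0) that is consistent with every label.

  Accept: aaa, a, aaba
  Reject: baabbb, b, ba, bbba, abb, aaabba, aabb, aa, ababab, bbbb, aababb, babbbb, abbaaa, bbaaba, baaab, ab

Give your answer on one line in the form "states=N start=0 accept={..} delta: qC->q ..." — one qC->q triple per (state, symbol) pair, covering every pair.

states=5 start=0 accept={1} delta: 0a->1 0b->2 1a->3 1b->0 2a->0 2b->4 3a->1 3b->0 4a->2 4b->1

State merging on the prefix tree: take the shortest (then alphabetical) example prefix whose next move is undefined and point that move at state 0, else 1, else 2, ...; a target is out if some Accept/Reject pair would then sit in one state with the same input left (inseparable). If every existing state is out, open a new one.
a: 0a undefined. 0a->0: no, aaa/aa meet in 0. Open state 1: 0a->1.
b: 0b undefined. 0b->0: no, a/ba meet in 1. 0b->1: no, a/b meet in 1. Open state 2: 0b->2.
aa: 1a undefined. 1a->0: no, aaba/ba meet in 2 with "a" left. 1a->1: no, aaa/aa meet in 1. 1a->2: no, aaa/ba meet in 2 with "a" left. Open state 3: 1a->3.
ab: 1b undefined. 1b->0: ok.
ba: 2a undefined. 2a->0: ok.
bb: 2b undefined. 2b->0: no, aaba/bbaaba meet in 3 with "ba" left. 2b->1: no, a/baabbb meet in 1. 2b->2: no, a/bbaaba meet in 1. 2b->3: no, aaba/bbba meet in 3 with "ba" left. Open state 4: 2b->4.
aaa: 3a undefined. 3a->0: no, aaa/ba meet in 0. 3a->1: ok.
aab: 3b undefined. 3b->0: ok.
bba: 4a undefined. 4a->0: no, aaa/bbaaba meet in 1. 4a->1: no, aaa/bbaaba meet in 1. 4a->2: ok.
bbb: 4b undefined. 4b->0: no, aaa/bbba meet in 1. 4b->1: ok.
All examples now run through 5 states with every (state, symbol) defined. Accept strings end in {1}, Reject strings end in {0,2,3,4}; accept={1}.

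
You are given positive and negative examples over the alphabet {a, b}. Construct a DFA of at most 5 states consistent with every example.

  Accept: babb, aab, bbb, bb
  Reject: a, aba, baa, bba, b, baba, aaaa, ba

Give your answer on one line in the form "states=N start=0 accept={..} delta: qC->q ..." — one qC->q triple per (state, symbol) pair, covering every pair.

State merging on the prefix tree: take the shortest (then alphabetical) example prefix whose next move is undefined and point that move at state 0, else 1, else 2, ...; a target is out if some Accept/Reject pair would then sit in one state with the same input left (inseparable). If every existing state is out, open a new one.
a: 0a undefined. 0a->0: no, aab/b meet in 0 with "b" left. Open state 1: 0a->1.
b: 0b undefined. 0b->0: no, bbb/b meet in 0. 0b->1: ok.
aa: 1a undefined. 1a->0: no, aab/a meet in 1. 1a->1: ok.
ab: 1b undefined. 1b->0: no, babb/a meet in 1. 1b->1: no, babb/a meet in 1. Open state 2: 1b->2.
aba: 2a undefined. 2a->0: ok.
bbb: 2b undefined. 2b->0: no, babb/aba meet in 0. 2b->1: no, babb/a meet in 1. 2b->2: ok.
All examples now run through 3 states with every (state, symbol) defined. Accept strings end in {2}, Reject strings end in {0,1}; accept={2}.

states=3 start=0 accept={2} delta: 0a->1 0b->1 1a->1 1b->2 2a->0 2b->2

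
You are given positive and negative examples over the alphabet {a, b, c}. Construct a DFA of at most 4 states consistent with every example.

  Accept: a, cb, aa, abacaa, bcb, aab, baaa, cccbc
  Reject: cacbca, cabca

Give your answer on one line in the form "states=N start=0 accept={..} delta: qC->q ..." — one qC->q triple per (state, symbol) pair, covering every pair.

Fold the examples into a partial DFA from state 0: repeatedly fix the first undefined (state, symbol) met by the shortest-then-alphabetical prefix, trying targets in increasing order and rejecting any under which an Accept and a Reject string meet in one state with the same remainder; add a state when all current targets are rejected. Accepting states are where Accept strings end.
a: 0a undefined. 0a->0: ok.
b: 0b undefined. 0b->0: ok.
c: 0c undefined. 0c->0: no, a/cacbca meet in 0. Open state 1: 0c->1.
ca: 1a undefined. 1a->0: no, a/cabca meet in 0. 1a->1: ok.
cb: 1b undefined. 1b->0: no, abacaa/cabca meet in 1. 1b->1: ok.
cc: 1c undefined. 1c->0: no, a/cabca meet in 0. 1c->1: no, cb/cacbca meet in 1. Open state 2: 1c->2.
ccc: 2c undefined. 2c->0: ok.
cacb: 2b undefined. 2b->0: no, cb/cacbca meet in 1. 2b->1: ok.
cabca: 2a undefined. 2a->0: no, a/cacbca meet in 0. 2a->1: no, cb/cacbca meet in 1. 2a->2: ok.
All examples now run through 3 states with every (state, symbol) defined. Accept strings end in {0,1}, Reject strings end in {2}; accept={0,1}.

states=3 start=0 accept={0,1} delta: 0a->0 0b->0 0c->1 1a->1 1b->1 1c->2 2a->2 2b->1 2c->0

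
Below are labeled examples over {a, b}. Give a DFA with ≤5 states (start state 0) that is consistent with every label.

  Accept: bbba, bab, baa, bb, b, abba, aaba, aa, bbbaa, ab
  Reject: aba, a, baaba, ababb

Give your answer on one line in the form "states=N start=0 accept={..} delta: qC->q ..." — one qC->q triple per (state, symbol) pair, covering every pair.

states=4 start=0 accept={0,2,3} delta: 0a->1 0b->2 1a->0 1b->3 2a->2 2b->0 3a->1 3b->1

State merging on the prefix tree: take the shortest (then alphabetical) example prefix whose next move is undefined and point that move at state 0, else 1, else 2, ...; a target is out if some Accept/Reject pair would then sit in one state with the same input left (inseparable). If every existing state is out, open a new one.
a: 0a undefined. 0a->0: no, aaba/aba meet in 0 with "ba" left. Open state 1: 0a->1.
b: 0b undefined. 0b->0: no, bbba/a meet in 1. 0b->1: no, b/a meet in 1. Open state 2: 0b->2.
aa: 1a undefined. 1a->0: ok.
ab: 1b undefined. 1b->0: no, b/ababb meet in 2. 1b->1: no, bb/ababb meet in 2 with "b" left. 1b->2: no, aaba/aba meet in 2 with "a" left. Open state 3: 1b->3.
ba: 2a undefined. 2a->0: no, baa/a meet in 1. 2a->1: no, aaba/a meet in 1. 2a->2: ok.
bb: 2b undefined. 2b->0: ok.
aba: 3a undefined. 3a->0: no, bab/aba meet in 0. 3a->1: ok.
abb: 3b undefined. 3b->0: no, bab/ababb meet in 0. 3b->1: ok.
All examples now run through 4 states with every (state, symbol) defined. Accept strings end in {0,2,3}, Reject strings end in {1}; accept={0,2,3}.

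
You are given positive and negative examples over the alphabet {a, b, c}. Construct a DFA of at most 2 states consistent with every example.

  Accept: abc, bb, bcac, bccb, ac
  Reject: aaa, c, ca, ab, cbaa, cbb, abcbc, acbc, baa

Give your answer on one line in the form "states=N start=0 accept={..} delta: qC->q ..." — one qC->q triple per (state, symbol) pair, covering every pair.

Grow the machine one transition at a time. Run the examples from 0; the earliest place one falls off (shortest prefix, ties alphabetical) gets sent to the lowest-numbered state that keeps every Accept/Reject pair distinguishable — a pair clashes when both reach the same state with identical unread suffix — and to a fresh state only if none does.
a: 0a undefined. 0a->0: no, ac/c meet in 0 with "c" left. Open state 1: 0a->1.
b: 0b undefined. 0b->0: ok.
c: 0c undefined. 0c->0: no, bb/c meet in 0. 0c->1: ok.
aa: 1a undefined. 1a->0: no, bb/ca meet in 0. 1a->1: ok.
ab: 1b undefined. 1b->0: no, abc/aaa meet in 1. 1b->1: ok.
ac: 1c undefined. 1c->0: ok.
All examples now run through 2 states with every (state, symbol) defined. Accept strings end in {0}, Reject strings end in {1}; accept={0}.

states=2 start=0 accept={0} delta: 0a->1 0b->0 0c->1 1a->1 1b->1 1c->0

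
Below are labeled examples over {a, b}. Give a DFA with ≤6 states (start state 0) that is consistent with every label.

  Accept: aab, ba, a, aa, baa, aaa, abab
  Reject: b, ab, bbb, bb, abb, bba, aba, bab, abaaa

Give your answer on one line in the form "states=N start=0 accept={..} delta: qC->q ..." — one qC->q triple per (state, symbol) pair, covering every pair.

Fold the examples into a partial DFA from state 0: repeatedly fix the first undefined (state, symbol) met by the shortest-then-alphabetical prefix, trying targets in increasing order and rejecting any under which an Accept and a Reject string meet in one state with the same remainder; add a state when all current targets are rejected. Accepting states are where Accept strings end.
a: 0a undefined. 0a->0: no, aab/b meet in 0 with "b" left. Open state 1: 0a->1.
b: 0b undefined. 0b->0: no, ba/bba meet in 1. 0b->1: no, aab/bab meet in 1 with "ab" left. Open state 2: 0b->2.
aa: 1a undefined. 1a->0: no, aab/b meet in 2. 1a->1: no, aab/ab meet in 1 with "b" left. 1a->2: no, aab/bb meet in 2 with "b" left. Open state 3: 1a->3.
ab: 1b undefined. 1b->0: no, a/aba meet in 1. 1b->1: no, a/ab meet in 1. 1b->2: no, ba/aba meet in 2 with "a" left. 1b->3: no, aab/abb meet in 3 with "b" left. Open state 4: 1b->4.
ba: 2a undefined. 2a->0: ok.
bb: 2b undefined. 2b->0: no, ba/bb meet in 0. 2b->1: no, a/bb meet in 1. 2b->2: no, ba/bba meet in 0. 2b->3: no, aab/bbb meet in 3 with "b" left. 2b->4: ok.
aaa: 3a undefined. 3a->0: ok.
aab: 3b undefined. 3b->0: ok.
aba: 4a undefined. 4a->0: no, aab/bba meet in 0. 4a->1: no, aab/abaaa meet in 0. 4a->2: no, a/abaaa meet in 1. 4a->3: no, a/abaaa meet in 1. 4a->4: no, abab/bbb meet in 4 with "b" left. Open state 5: 4a->5.
abb: 4b undefined. 4b->0: no, aab/bbb meet in 0. 4b->1: no, a/bbb meet in 1. 4b->2: ok.
abaa: 5a undefined. 5a->0: no, a/abaaa meet in 1. 5a->1: no, aa/abaaa meet in 3. 5a->2: no, aab/abaaa meet in 0. 5a->3: no, aab/abaaa meet in 0. 5a->4: ok.
abab: 5b undefined. 5b->0: ok.
All examples now run through 6 states with every (state, symbol) defined. Accept strings end in {0,1,3}, Reject strings end in {2,4,5}; accept={0,1,3}.

states=6 start=0 accept={0,1,3} delta: 0a->1 0b->2 1a->3 1b->4 2a->0 2b->4 3a->0 3b->0 4a->5 4b->2 5a->4 5b->0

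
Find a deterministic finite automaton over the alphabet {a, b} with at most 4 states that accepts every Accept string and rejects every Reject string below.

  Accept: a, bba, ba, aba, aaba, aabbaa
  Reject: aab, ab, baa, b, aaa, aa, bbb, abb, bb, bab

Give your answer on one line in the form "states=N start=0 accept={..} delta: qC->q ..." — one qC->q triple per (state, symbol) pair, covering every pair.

Fold the examples into a partial DFA from state 0: repeatedly fix the first undefined (state, symbol) met by the shortest-then-alphabetical prefix, trying targets in increasing order and rejecting any under which an Accept and a Reject string meet in one state with the same remainder; add a state when all current targets are rejected. Accepting states are where Accept strings end.
a: 0a undefined. 0a->0: no, a/aaa meet in 0. Open state 1: 0a->1.
b: 0b undefined. 0b->0: ok.
aa: 1a undefined. 1a->0: no, a/aaa meet in 1. 1a->1: no, a/baa meet in 1. Open state 2: 1a->2.
ab: 1b undefined. 1b->0: ok.
aaa: 2a undefined. 2a->0: ok.
aab: 2b undefined. 2b->0: no, aabbaa/baa meet in 2. 2b->1: no, a/aab meet in 1. 2b->2: no, aaba/ab meet in 0. Open state 3: 2b->3.
aaba: 3a undefined. 3a->0: no, aaba/ab meet in 0. 3a->1: ok.
aabb: 3b undefined. 3b->0: no, aabbaa/baa meet in 2. 3b->1: no, aabbaa/ab meet in 0. 3b->2: ok.
All examples now run through 4 states with every (state, symbol) defined. Accept strings end in {1}, Reject strings end in {0,2,3}; accept={1}.

states=4 start=0 accept={1} delta: 0a->1 0b->0 1a->2 1b->0 2a->0 2b->3 3a->1 3b->2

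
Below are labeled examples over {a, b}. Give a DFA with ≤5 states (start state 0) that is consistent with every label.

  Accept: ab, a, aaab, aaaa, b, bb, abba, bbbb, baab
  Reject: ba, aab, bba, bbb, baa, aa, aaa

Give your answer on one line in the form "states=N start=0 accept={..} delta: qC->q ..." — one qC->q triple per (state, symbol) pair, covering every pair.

states=4 start=0 accept={1,3} delta: 0a->1 0b->1 1a->2 1b->3 2a->0 2b->0 3a->0 3b->0

Fold the examples into a partial DFA from state 0: repeatedly fix the first undefined (state, symbol) met by the shortest-then-alphabetical prefix, trying targets in increasing order and rejecting any under which an Accept and a Reject string meet in one state with the same remainder; add a state when all current targets are rejected. Accepting states are where Accept strings end.
a: 0a undefined. 0a->0: no, ab/aab meet in 0 with "b" left. Open state 1: 0a->1.
b: 0b undefined. 0b->0: no, a/ba meet in 1. 0b->1: ok.
aa: 1a undefined. 1a->0: no, a/aab meet in 1. 1a->1: no, ab/aab meet in 1 with "b" left. Open state 2: 1a->2.
ab: 1b undefined. 1b->0: no, a/bba meet in 1. 1b->1: no, ab/bbb meet in 1. 1b->2: no, ab/ba meet in 2. Open state 3: 1b->3.
aaa: 2a undefined. 2a->0: ok.
aab: 2b undefined. 2b->0: ok.
abb: 3b undefined. 3b->0: ok.
bba: 3a undefined. 3a->0: ok.
All examples now run through 4 states with every (state, symbol) defined. Accept strings end in {1,3}, Reject strings end in {0,2}; accept={1,3}.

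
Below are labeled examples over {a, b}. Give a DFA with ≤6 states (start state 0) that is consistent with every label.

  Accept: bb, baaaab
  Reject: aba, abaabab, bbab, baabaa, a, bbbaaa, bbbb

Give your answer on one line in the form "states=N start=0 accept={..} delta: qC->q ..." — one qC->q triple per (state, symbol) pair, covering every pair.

Fold the examples into a partial DFA from state 0: repeatedly fix the first undefined (state, symbol) met by the shortest-then-alphabetical prefix, trying targets in increasing order and rejecting any under which an Accept and a Reject string meet in one state with the same remainder; add a state when all current targets are rejected. Accepting states are where Accept strings end.
a: 0a undefined. 0a->0: ok.
b: 0b undefined. 0b->0: no, bb/aba meet in 0. Open state 1: 0b->1.
ba: 1a undefined. 1a->0: no, baaaab/abaabab meet in 1. 1a->1: ok.
bb: 1b undefined. 1b->0: no, bb/baabaa meet in 0. 1b->1: no, bb/aba meet in 1. Open state 2: 1b->2.
bba: 2a undefined. 2a->0: ok.
bbb: 2b undefined. 2b->0: ok.
All examples now run through 3 states with every (state, symbol) defined. Accept strings end in {2}, Reject strings end in {0,1}; accept={2}.

states=3 start=0 accept={2} delta: 0a->0 0b->1 1a->1 1b->2 2a->0 2b->0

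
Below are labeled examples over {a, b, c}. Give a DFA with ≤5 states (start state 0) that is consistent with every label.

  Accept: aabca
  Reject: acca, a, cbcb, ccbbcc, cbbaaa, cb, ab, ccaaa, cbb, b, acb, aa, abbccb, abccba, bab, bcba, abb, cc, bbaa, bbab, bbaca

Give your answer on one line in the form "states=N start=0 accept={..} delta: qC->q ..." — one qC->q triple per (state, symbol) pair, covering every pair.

State merging on the prefix tree: take the shortest (then alphabetical) example prefix whose next move is undefined and point that move at state 0, else 1, else 2, ...; a target is out if some Accept/Reject pair would then sit in one state with the same input left (inseparable). If every existing state is out, open a new one.
a: 0a undefined. 0a->0: ok.
b: 0b undefined. 0b->0: no, aabca/bbaca meet in 0 with "ca" left. Open state 1: 0b->1.
c: 0c undefined. 0c->0: ok.
ba: 1a undefined. 1a->0: ok.
bb: 1b undefined. 1b->0: ok.
bc: 1c undefined. 1c->0: no, aabca/acca meet in 0. 1c->1: no, aabca/acca meet in 0. Open state 2: 1c->2.
bcb: 2b undefined. 2b->0: ok.
abcc: 2c undefined. 2c->0: ok.
aabca: 2a undefined. 2a->0: no, aabca/acca meet in 0. 2a->1: no, aabca/cb meet in 1. 2a->2: ok.
All examples now run through 3 states with every (state, symbol) defined. Accept strings end in {2}, Reject strings end in {0,1}; accept={2}.

states=3 start=0 accept={2} delta: 0a->0 0b->1 0c->0 1a->0 1b->0 1c->2 2a->2 2b->0 2c->0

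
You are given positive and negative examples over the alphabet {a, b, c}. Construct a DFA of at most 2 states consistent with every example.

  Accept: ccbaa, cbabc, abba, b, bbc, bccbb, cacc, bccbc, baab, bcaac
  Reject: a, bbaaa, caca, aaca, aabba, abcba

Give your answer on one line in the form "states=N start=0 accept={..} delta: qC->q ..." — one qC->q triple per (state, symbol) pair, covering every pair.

states=2 start=0 accept={0} delta: 0a->1 0b->0 0c->0 1a->0 1b->1 1c->0

State merging on the prefix tree: take the shortest (then alphabetical) example prefix whose next move is undefined and point that move at state 0, else 1, else 2, ...; a target is out if some Accept/Reject pair would then sit in one state with the same input left (inseparable). If every existing state is out, open a new one.
a: 0a undefined. 0a->0: no, abba/aabba meet in 0 with "bba" left. Open state 1: 0a->1.
b: 0b undefined. 0b->0: ok.
c: 0c undefined. 0c->0: ok.
aa: 1a undefined. 1a->0: ok.
ab: 1b undefined. 1b->0: no, abba/a meet in 1. 1b->1: ok.
abc: 1c undefined. 1c->0: ok.
All examples now run through 2 states with every (state, symbol) defined. Accept strings end in {0}, Reject strings end in {1}; accept={0}.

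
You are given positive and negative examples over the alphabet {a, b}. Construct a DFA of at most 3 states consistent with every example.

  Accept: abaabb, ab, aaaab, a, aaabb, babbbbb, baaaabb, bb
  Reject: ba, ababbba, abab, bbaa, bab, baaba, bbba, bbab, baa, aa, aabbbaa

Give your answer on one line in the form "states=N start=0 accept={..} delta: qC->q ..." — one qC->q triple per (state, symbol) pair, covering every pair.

states=3 start=0 accept={1} delta: 0a->1 0b->1 1a->2 1b->1 2a->0 2b->0

State merging on the prefix tree: take the shortest (then alphabetical) example prefix whose next move is undefined and point that move at state 0, else 1, else 2, ...; a target is out if some Accept/Reject pair would then sit in one state with the same input left (inseparable). If every existing state is out, open a new one.
a: 0a undefined. 0a->0: no, a/aa meet in 0. Open state 1: 0a->1.
b: 0b undefined. 0b->0: no, ab/bab meet in 1 with "b" left. 0b->1: ok.
aa: 1a undefined. 1a->0: no, aaaab/bab meet in 1. 1a->1: no, ab/bab meet in 1 with "b" left. Open state 2: 1a->2.
ab: 1b undefined. 1b->0: no, ab/abab meet in 0. 1b->1: ok.
aaa: 2a undefined. 2a->0: ok.
aab: 2b undefined. 2b->0: ok.
All examples now run through 3 states with every (state, symbol) defined. Accept strings end in {1}, Reject strings end in {0,2}; accept={1}.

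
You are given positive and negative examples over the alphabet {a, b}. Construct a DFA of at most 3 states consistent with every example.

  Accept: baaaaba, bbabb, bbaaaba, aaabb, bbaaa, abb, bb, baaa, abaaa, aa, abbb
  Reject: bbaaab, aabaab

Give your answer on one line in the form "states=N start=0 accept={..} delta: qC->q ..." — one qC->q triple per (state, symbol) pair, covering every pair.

states=3 start=0 accept={0,2} delta: 0a->0 0b->1 1a->0 1b->2 2a->0 2b->0

Grow the machine one transition at a time. Run the examples from 0; the earliest place one falls off (shortest prefix, ties alphabetical) gets sent to the lowest-numbered state that keeps every Accept/Reject pair distinguishable — a pair clashes when both reach the same state with identical unread suffix — and to a fresh state only if none does.
a: 0a undefined. 0a->0: ok.
b: 0b undefined. 0b->0: no, baaaaba/bbaaab meet in 0. Open state 1: 0b->1.
ba: 1a undefined. 1a->0: ok.
bb: 1b undefined. 1b->0: no, abbb/bbaaab meet in 1. 1b->1: no, bbabb/bbaaab meet in 1. Open state 2: 1b->2.
bba: 2a undefined. 2a->0: ok.
abbb: 2b undefined. 2b->0: ok.
All examples now run through 3 states with every (state, symbol) defined. Accept strings end in {0,2}, Reject strings end in {1}; accept={0,2}.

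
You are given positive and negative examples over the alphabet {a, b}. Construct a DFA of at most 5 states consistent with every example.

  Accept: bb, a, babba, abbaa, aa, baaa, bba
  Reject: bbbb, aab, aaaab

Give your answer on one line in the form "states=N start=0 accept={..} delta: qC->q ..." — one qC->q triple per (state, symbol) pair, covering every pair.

states=3 start=0 accept={0,2} delta: 0a->0 0b->1 1a->0 1b->2 2a->0 2b->0

Fold the examples into a partial DFA from state 0: repeatedly fix the first undefined (state, symbol) met by the shortest-then-alphabetical prefix, trying targets in increasing order and rejecting any under which an Accept and a Reject string meet in one state with the same remainder; add a state when all current targets are rejected. Accepting states are where Accept strings end.
a: 0a undefined. 0a->0: ok.
b: 0b undefined. 0b->0: no, bb/bbbb meet in 0. Open state 1: 0b->1.
ba: 1a undefined. 1a->0: ok.
bb: 1b undefined. 1b->0: no, bb/bbbb meet in 0. 1b->1: no, bb/bbbb meet in 1. Open state 2: 1b->2.
bba: 2a undefined. 2a->0: ok.
bbb: 2b undefined. 2b->0: ok.
All examples now run through 3 states with every (state, symbol) defined. Accept strings end in {0,2}, Reject strings end in {1}; accept={0,2}.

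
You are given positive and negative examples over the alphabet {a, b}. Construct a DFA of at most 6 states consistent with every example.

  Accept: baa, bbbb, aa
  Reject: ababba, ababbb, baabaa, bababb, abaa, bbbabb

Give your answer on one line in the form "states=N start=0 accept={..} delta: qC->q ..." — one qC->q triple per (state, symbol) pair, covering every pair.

states=3 start=0 accept={0,1} delta: 0a->1 0b->0 1a->1 1b->2 2a->2 2b->2

Fold the examples into a partial DFA from state 0: repeatedly fix the first undefined (state, symbol) met by the shortest-then-alphabetical prefix, trying targets in increasing order and rejecting any under which an Accept and a Reject string meet in one state with the same remainder; add a state when all current targets are rejected. Accepting states are where Accept strings end.
a: 0a undefined. 0a->0: no, baa/abaa meet in 0 with "baa" left. Open state 1: 0a->1.
b: 0b undefined. 0b->0: ok.
aa: 1a undefined. 1a->0: no, baa/baabaa meet in 0. 1a->1: ok.
ab: 1b undefined. 1b->0: no, baa/ababba meet in 1. 1b->1: no, baa/ababba meet in 1. Open state 2: 1b->2.
aba: 2a undefined. 2a->0: no, baa/ababba meet in 1. 2a->1: no, baa/baabaa meet in 1. 2a->2: ok.
abab: 2b undefined. 2b->0: no, baa/ababba meet in 1. 2b->1: no, baa/ababbb meet in 1. 2b->2: ok.
All examples now run through 3 states with every (state, symbol) defined. Accept strings end in {0,1}, Reject strings end in {2}; accept={0,1}.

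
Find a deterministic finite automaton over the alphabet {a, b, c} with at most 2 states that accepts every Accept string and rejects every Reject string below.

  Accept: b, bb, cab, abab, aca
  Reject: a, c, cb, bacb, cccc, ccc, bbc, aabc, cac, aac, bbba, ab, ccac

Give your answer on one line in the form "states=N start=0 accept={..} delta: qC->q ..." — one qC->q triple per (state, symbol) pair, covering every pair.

Grow the machine one transition at a time. Run the examples from 0; the earliest place one falls off (shortest prefix, ties alphabetical) gets sent to the lowest-numbered state that keeps every Accept/Reject pair distinguishable — a pair clashes when both reach the same state with identical unread suffix — and to a fresh state only if none does.
a: 0a undefined. 0a->0: no, b/ab meet in 0 with "b" left. Open state 1: 0a->1.
b: 0b undefined. 0b->0: ok.
c: 0c undefined. 0c->0: no, b/c meet in 0. 0c->1: ok.
aa: 1a undefined. 1a->0: ok.
ab: 1b undefined. 1b->0: no, b/cb meet in 0. 1b->1: ok.
ac: 1c undefined. 1c->0: no, b/bacb meet in 0. 1c->1: ok.
All examples now run through 2 states with every (state, symbol) defined. Accept strings end in {0}, Reject strings end in {1}; accept={0}.

states=2 start=0 accept={0} delta: 0a->1 0b->0 0c->1 1a->0 1b->1 1c->1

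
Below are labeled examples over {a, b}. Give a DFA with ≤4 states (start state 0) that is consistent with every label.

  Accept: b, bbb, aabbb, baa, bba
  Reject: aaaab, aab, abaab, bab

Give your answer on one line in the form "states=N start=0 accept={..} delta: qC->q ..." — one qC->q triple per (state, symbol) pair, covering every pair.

Fold the examples into a partial DFA from state 0: repeatedly fix the first undefined (state, symbol) met by the shortest-then-alphabetical prefix, trying targets in increasing order and rejecting any under which an Accept and a Reject string meet in one state with the same remainder; add a state when all current targets are rejected. Accepting states are where Accept strings end.
a: 0a undefined. 0a->0: no, b/aaaab meet in 0 with "b" left. Open state 1: 0a->1.
b: 0b undefined. 0b->0: ok.
aa: 1a undefined. 1a->0: no, b/aaaab meet in 0. 1a->1: ok.
ab: 1b undefined. 1b->0: no, b/aaaab meet in 0. 1b->1: no, aabbb/aaaab meet in 1. Open state 2: 1b->2.
aba: 2a undefined. 2a->0: ok.
aabb: 2b undefined. 2b->0: ok.
All examples now run through 3 states with every (state, symbol) defined. Accept strings end in {0,1}, Reject strings end in {2}; accept={0,1}.

states=3 start=0 accept={0,1} delta: 0a->1 0b->0 1a->1 1b->2 2a->0 2b->0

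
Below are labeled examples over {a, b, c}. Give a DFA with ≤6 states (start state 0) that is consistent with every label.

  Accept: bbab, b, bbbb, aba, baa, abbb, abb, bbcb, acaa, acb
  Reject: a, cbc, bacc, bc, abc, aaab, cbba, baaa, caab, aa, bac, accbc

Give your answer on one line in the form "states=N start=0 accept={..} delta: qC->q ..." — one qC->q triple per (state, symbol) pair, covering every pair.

Fold the examples into a partial DFA from state 0: repeatedly fix the first undefined (state, symbol) met by the shortest-then-alphabetical prefix, trying targets in increasing order and rejecting any under which an Accept and a Reject string meet in one state with the same remainder; add a state when all current targets are rejected. Accepting states are where Accept strings end.
a: 0a undefined. 0a->0: no, b/aaab meet in 0 with "b" left. Open state 1: 0a->1.
b: 0b undefined. 0b->0: no, baa/aa meet in 1 with "a" left. 0b->1: no, b/a meet in 1. Open state 2: 0b->2.
c: 0c undefined. 0c->0: ok.
aa: 1a undefined. 1a->0: no, b/caab meet in 2. 1a->1: ok.
ab: 1b undefined. 1b->0: no, aba/a meet in 1. 1b->1: no, aba/a meet in 1. 1b->2: no, b/aaab meet in 2. Open state 3: 1b->3.
ac: 1c undefined. 1c->0: no, acaa/a meet in 1. 1c->1: no, acaa/a meet in 1. 1c->2: ok.
ba: 2a undefined. 2a->0: no, baa/a meet in 1. 2a->1: no, b/bac meet in 2. 2a->2: no, b/baaa meet in 2. 2a->3: ok.
bb: 2b undefined. 2b->0: no, bbab/aaab meet in 3. 2b->1: no, bbab/aaab meet in 3. 2b->2: ok.
bc: 2c undefined. 2c->0: ok.
aba: 3a undefined. 3a->0: no, aba/cbc meet in 0. 3a->1: no, aba/a meet in 1. 3a->2: ok.
abb: 3b undefined. 3b->0: no, bbab/cbc meet in 0. 3b->1: no, bbab/a meet in 1. 3b->2: ok.
abc: 3c undefined. 3c->0: ok.
All examples now run through 4 states with every (state, symbol) defined. Accept strings end in {2}, Reject strings end in {0,1,3}; accept={2}.

states=4 start=0 accept={2} delta: 0a->1 0b->2 0c->0 1a->1 1b->3 1c->2 2a->3 2b->2 2c->0 3a->2 3b->2 3c->0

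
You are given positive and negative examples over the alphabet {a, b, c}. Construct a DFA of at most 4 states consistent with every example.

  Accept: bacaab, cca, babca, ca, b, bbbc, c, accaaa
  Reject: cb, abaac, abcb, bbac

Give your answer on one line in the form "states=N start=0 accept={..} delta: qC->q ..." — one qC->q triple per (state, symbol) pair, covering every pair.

states=4 start=0 accept={1,3} delta: 0a->0 0b->1 0c->1 1a->1 1b->2 1c->2 2a->3 2b->0 2c->1 3a->3 3b->1 3c->0

State merging on the prefix tree: take the shortest (then alphabetical) example prefix whose next move is undefined and point that move at state 0, else 1, else 2, ...; a target is out if some Accept/Reject pair would then sit in one state with the same input left (inseparable). If every existing state is out, open a new one.
a: 0a undefined. 0a->0: ok.
b: 0b undefined. 0b->0: no, bbbc/abaac meet in 0 with "c" left. Open state 1: 0b->1.
c: 0c undefined. 0c->0: no, b/cb meet in 1. 0c->1: ok.
ba: 1a undefined. 1a->0: no, bacaab/abaac meet in 1. 1a->1: ok.
bb: 1b undefined. 1b->0: no, babca/bbac meet in 1. 1b->1: no, ca/cb meet in 1. Open state 2: 1b->2.
cc: 1c undefined. 1c->0: no, bacaab/abcb meet in 1. 1c->1: no, bacaab/cb meet in 2. 1c->2: ok.
bba: 2a undefined. 2a->0: no, bacaab/bbac meet in 1. 2a->1: no, bacaab/cb meet in 2. 2a->2: no, bacaab/abcb meet in 2 with "b" left. Open state 3: 2a->3.
bbb: 2b undefined. 2b->0: ok.
babc: 2c undefined. 2c->0: no, babca/abcb meet in 0. 2c->1: ok.
bbac: 3c undefined. 3c->0: ok.
accaa: 3a undefined. 3a->0: no, accaaa/abcb meet in 0. 3a->1: no, bacaab/cb meet in 2. 3a->2: no, bacaab/abcb meet in 0. 3a->3: ok.
bacaab: 3b undefined. 3b->0: no, bacaab/abcb meet in 0. 3b->1: ok.
All examples now run through 4 states with every (state, symbol) defined. Accept strings end in {1,3}, Reject strings end in {0,2}; accept={1,3}.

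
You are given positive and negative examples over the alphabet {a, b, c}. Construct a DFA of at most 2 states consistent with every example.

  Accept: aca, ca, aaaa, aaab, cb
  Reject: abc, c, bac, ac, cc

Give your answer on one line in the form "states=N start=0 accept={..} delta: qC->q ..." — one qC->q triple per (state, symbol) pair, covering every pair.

states=2 start=0 accept={0} delta: 0a->0 0b->0 0c->1 1a->0 1b->0 1c->1

Grow the machine one transition at a time. Run the examples from 0; the earliest place one falls off (shortest prefix, ties alphabetical) gets sent to the lowest-numbered state that keeps every Accept/Reject pair distinguishable — a pair clashes when both reach the same state with identical unread suffix — and to a fresh state only if none does.
a: 0a undefined. 0a->0: ok.
b: 0b undefined. 0b->0: ok.
c: 0c undefined. 0c->0: no, aca/abc meet in 0. Open state 1: 0c->1.
ca: 1a undefined. 1a->0: ok.
cb: 1b undefined. 1b->0: ok.
cc: 1c undefined. 1c->0: no, aca/cc meet in 0. 1c->1: ok.
All examples now run through 2 states with every (state, symbol) defined. Accept strings end in {0}, Reject strings end in {1}; accept={0}.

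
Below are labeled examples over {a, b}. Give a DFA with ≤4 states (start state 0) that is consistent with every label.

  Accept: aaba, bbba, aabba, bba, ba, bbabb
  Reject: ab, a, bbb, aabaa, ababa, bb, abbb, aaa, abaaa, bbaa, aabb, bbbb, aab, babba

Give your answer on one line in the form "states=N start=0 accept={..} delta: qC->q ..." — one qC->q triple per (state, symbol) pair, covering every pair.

states=3 start=0 accept={2} delta: 0a->0 0b->1 1a->2 1b->1 2a->0 2b->2

Grow the machine one transition at a time. Run the examples from 0; the earliest place one falls off (shortest prefix, ties alphabetical) gets sent to the lowest-numbered state that keeps every Accept/Reject pair distinguishable — a pair clashes when both reach the same state with identical unread suffix — and to a fresh state only if none does.
a: 0a undefined. 0a->0: ok.
b: 0b undefined. 0b->0: no, aaba/ab meet in 0. Open state 1: 0b->1.
ba: 1a undefined. 1a->0: no, aaba/a meet in 0. 1a->1: no, aaba/ab meet in 1. Open state 2: 1a->2.
bb: 1b undefined. 1b->0: no, aabba/a meet in 0. 1b->1: ok.
bab: 2b undefined. 2b->0: no, aaba/babba meet in 2. 2b->1: no, aaba/ababa meet in 2. 2b->2: ok.
abaa: 2a undefined. 2a->0: ok.
All examples now run through 3 states with every (state, symbol) defined. Accept strings end in {2}, Reject strings end in {0,1}; accept={2}.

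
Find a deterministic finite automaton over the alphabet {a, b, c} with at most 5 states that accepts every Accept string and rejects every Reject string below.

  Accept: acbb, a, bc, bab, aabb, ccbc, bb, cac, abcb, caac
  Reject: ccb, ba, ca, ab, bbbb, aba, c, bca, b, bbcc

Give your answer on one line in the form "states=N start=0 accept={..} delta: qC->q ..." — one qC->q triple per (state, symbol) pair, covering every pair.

states=4 start=0 accept={0,3} delta: 0a->0 0b->1 0c->2 1a->1 1b->3 1c->3 2a->1 2b->1 2c->0 3a->1 3b->0 3c->0

Grow the machine one transition at a time. Run the examples from 0; the earliest place one falls off (shortest prefix, ties alphabetical) gets sent to the lowest-numbered state that keeps every Accept/Reject pair distinguishable — a pair clashes when both reach the same state with identical unread suffix — and to a fresh state only if none does.
a: 0a undefined. 0a->0: ok.
b: 0b undefined. 0b->0: no, a/ba meet in 0. Open state 1: 0b->1.
c: 0c undefined. 0c->0: no, a/ca meet in 0. 0c->1: no, abcb/ccb meet in 1 with "cb" left. Open state 2: 0c->2.
ba: 1a undefined. 1a->0: no, a/ba meet in 0. 1a->1: ok.
bb: 1b undefined. 1b->0: no, a/bbbb meet in 0. 1b->1: no, bab/ba meet in 1. 1b->2: no, acbb/bbbb meet in 2 with "bb" left. Open state 3: 1b->3.
bc: 1c undefined. 1c->0: no, a/bca meet in 0. 1c->1: no, bc/ba meet in 1. 1c->2: no, bc/c meet in 2. 1c->3: ok.
ca: 2a undefined. 2a->0: no, a/ca meet in 0. 2a->1: ok.
cc: 2c undefined. 2c->0: ok.
acb: 2b undefined. 2b->0: no, acbb/ccb meet in 1. 2b->1: ok.
bbb: 3b undefined. 3b->0: ok.
bbc: 3c undefined. 3c->0: ok.
bca: 3a undefined. 3a->0: no, a/bca meet in 0. 3a->1: ok.
All examples now run through 4 states with every (state, symbol) defined. Accept strings end in {0,3}, Reject strings end in {1,2}; accept={0,3}.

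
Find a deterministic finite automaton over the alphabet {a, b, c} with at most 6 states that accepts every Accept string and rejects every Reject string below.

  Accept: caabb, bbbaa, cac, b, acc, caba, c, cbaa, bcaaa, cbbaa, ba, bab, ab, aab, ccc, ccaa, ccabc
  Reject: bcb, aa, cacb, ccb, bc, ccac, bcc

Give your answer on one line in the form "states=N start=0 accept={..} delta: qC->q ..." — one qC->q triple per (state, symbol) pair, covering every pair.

Fold the examples into a partial DFA from state 0: repeatedly fix the first undefined (state, symbol) met by the shortest-then-alphabetical prefix, trying targets in increasing order and rejecting any under which an Accept and a Reject string meet in one state with the same remainder; add a state when all current targets are rejected. Accepting states are where Accept strings end.
a: 0a undefined. 0a->0: ok.
b: 0b undefined. 0b->0: no, bbbaa/aa meet in 0. Open state 1: 0b->1.
c: 0c undefined. 0c->0: no, cac/aa meet in 0. 0c->1: no, acc/bc meet in 1 with "c" left. Open state 2: 0c->2.
ba: 1a undefined. 1a->0: no, ba/aa meet in 0. 1a->1: ok.
bb: 1b undefined. 1b->0: no, bab/aa meet in 0. 1b->1: ok.
bc: 1c undefined. 1c->0: no, bbbaa/bcb meet in 1. 1c->1: no, bbbaa/bcb meet in 1. 1c->2: no, acc/bcc meet in 2 with "c" left. Open state 3: 1c->3.
ca: 2a undefined. 2a->0: ok.
cb: 2b undefined. 2b->0: no, cbaa/aa meet in 0. 2b->1: no, caabb/cacb meet in 1. 2b->2: no, cac/cacb meet in 2. 2b->3: ok.
cc: 2c undefined. 2c->0: no, caabb/ccb meet in 1. 2c->1: no, caabb/ccb meet in 1. 2c->2: no, cac/ccac meet in 2. 2c->3: no, acc/cacb meet in 3. Open state 4: 2c->4.
bca: 3a undefined. 3a->0: no, cbaa/aa meet in 0. 3a->1: ok.
bcb: 3b undefined. 3b->0: no, cbbaa/bcb meet in 0. 3b->1: no, caabb/bcb meet in 1. 3b->2: no, cac/bcb meet in 2. 3b->3: ok.
bcc: 3c undefined. 3c->0: ok.
cca: 4a undefined. 4a->0: no, cac/ccac meet in 2. 4a->1: no, ccabc/bcb meet in 3. 4a->2: no, acc/ccac meet in 4. 4a->3: no, ccabc/aa meet in 0. 4a->4: no, ccc/ccac meet in 4 with "c" left. Open state 5: 4a->5.
ccb: 4b undefined. 4b->0: ok.
ccc: 4c undefined. 4c->0: no, ccc/aa meet in 0. 4c->1: ok.
ccaa: 5a undefined. 5a->0: no, ccaa/aa meet in 0. 5a->1: ok.
ccab: 5b undefined. 5b->0: ok.
ccac: 5c undefined. 5c->0: ok.
All examples now run through 6 states with every (state, symbol) defined. Accept strings end in {1,2,4}, Reject strings end in {0,3}; accept={1,2,4}.

states=6 start=0 accept={1,2,4} delta: 0a->0 0b->1 0c->2 1a->1 1b->1 1c->3 2a->0 2b->3 2c->4 3a->1 3b->3 3c->0 4a->5 4b->0 4c->1 5a->1 5b->0 5c->0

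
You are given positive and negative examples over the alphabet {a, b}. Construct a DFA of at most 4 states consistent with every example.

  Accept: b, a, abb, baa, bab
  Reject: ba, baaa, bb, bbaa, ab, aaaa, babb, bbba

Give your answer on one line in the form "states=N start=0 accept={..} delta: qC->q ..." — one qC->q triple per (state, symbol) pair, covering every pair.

states=2 start=0 accept={1} delta: 0a->1 0b->1 1a->0 1b->0

Grow the machine one transition at a time. Run the examples from 0; the earliest place one falls off (shortest prefix, ties alphabetical) gets sent to the lowest-numbered state that keeps every Accept/Reject pair distinguishable — a pair clashes when both reach the same state with identical unread suffix — and to a fresh state only if none does.
a: 0a undefined. 0a->0: no, b/ab meet in 0 with "b" left. Open state 1: 0a->1.
b: 0b undefined. 0b->0: no, b/bb meet in 0. 0b->1: ok.
aa: 1a undefined. 1a->0: ok.
ab: 1b undefined. 1b->0: ok.
All examples now run through 2 states with every (state, symbol) defined. Accept strings end in {1}, Reject strings end in {0}; accept={1}.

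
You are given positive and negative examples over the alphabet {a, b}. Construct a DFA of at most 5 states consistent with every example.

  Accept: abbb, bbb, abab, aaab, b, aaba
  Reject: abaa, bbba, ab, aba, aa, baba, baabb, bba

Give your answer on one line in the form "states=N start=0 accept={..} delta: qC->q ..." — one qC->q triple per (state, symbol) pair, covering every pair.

states=4 start=0 accept={0} delta: 0a->1 0b->0 1a->2 1b->3 2a->0 2b->2 3a->3 3b->0

Grow the machine one transition at a time. Run the examples from 0; the earliest place one falls off (shortest prefix, ties alphabetical) gets sent to the lowest-numbered state that keeps every Accept/Reject pair distinguishable — a pair clashes when both reach the same state with identical unread suffix — and to a fresh state only if none does.
a: 0a undefined. 0a->0: no, aaab/ab meet in 0 with "b" left. Open state 1: 0a->1.
b: 0b undefined. 0b->0: ok.
aa: 1a undefined. 1a->0: no, bbb/aa meet in 0. 1a->1: no, aaab/ab meet in 1 with "b" left. Open state 2: 1a->2.
ab: 1b undefined. 1b->0: no, abbb/ab meet in 0. 1b->1: no, abbb/bbba meet in 1. 1b->2: no, abbb/baabb meet in 2 with "bb" left. Open state 3: 1b->3.
aaa: 2a undefined. 2a->0: ok.
aab: 2b undefined. 2b->0: no, bbb/baabb meet in 0. 2b->1: no, aaba/aa meet in 2. 2b->2: ok.
aba: 3a undefined. 3a->0: no, bbb/aba meet in 0. 3a->1: no, abab/ab meet in 3. 3a->2: no, bbb/abaa meet in 0. 3a->3: ok.
abb: 3b undefined. 3b->0: ok.
All examples now run through 4 states with every (state, symbol) defined. Accept strings end in {0}, Reject strings end in {1,2,3}; accept={0}.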